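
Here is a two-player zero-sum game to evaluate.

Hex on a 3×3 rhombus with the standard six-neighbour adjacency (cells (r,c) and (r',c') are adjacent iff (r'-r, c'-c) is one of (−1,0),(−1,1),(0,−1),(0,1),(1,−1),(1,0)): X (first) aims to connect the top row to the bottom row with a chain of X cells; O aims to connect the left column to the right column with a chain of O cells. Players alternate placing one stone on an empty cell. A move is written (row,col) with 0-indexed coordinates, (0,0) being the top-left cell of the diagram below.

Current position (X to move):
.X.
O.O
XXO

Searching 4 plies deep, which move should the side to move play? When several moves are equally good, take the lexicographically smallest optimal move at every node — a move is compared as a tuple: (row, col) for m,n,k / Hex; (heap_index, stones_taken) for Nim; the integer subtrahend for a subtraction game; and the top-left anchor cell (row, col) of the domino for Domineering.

X's best at [.X./O.O/XXO]: (1,1)

ply 1, X at .X./O.O/XXO | (0,0)=-1→XX./O.O/XXO; (0,2)=-1→.XX/O.O/XXO; (1,1)=+1→.X./OXO/XXO*
ply 2: .X./OXO/XXO is terminal -1 (O); from .X./O.O/XXO depth 4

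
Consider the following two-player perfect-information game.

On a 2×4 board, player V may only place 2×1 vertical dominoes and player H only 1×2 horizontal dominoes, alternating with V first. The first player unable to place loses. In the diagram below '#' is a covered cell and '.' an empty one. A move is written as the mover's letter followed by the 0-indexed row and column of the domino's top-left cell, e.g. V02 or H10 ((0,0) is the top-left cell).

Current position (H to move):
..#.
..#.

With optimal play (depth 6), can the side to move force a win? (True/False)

ply 1, H at ..#./..#. | H00=+1→###./..#.*; H10=+1→..#./###.
ply 2, V at ###./..#. | V03=-1→####/..##*
ply 3, H at ####/..## | H10=+1→####/####*
ply 4: ####/#### is terminal -1 (V); from ..#./..#. depth 6

H winning at [..#./..#.]: True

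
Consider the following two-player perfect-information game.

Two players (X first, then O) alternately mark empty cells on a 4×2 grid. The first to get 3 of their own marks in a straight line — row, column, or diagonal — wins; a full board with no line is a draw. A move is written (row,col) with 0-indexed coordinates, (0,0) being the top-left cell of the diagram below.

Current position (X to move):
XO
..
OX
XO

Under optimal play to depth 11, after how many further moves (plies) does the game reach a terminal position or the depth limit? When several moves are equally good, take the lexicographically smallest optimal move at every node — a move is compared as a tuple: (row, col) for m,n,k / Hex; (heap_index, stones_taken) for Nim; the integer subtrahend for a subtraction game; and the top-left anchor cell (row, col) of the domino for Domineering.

PV length from [XO/../OX/XO]: 2 plies

[XO/../OX/XO] X move#1: (1,0):+0/XO/X./OX/XO*, (1,1):+0/XO/.X/OX/XO
[XO/X./OX/XO] O move#2: (1,1):+0/XO/XO/OX/XO*
[XO/XO/OX/XO] end (terminal +0, X#3); searched XO/../OX/XO to 11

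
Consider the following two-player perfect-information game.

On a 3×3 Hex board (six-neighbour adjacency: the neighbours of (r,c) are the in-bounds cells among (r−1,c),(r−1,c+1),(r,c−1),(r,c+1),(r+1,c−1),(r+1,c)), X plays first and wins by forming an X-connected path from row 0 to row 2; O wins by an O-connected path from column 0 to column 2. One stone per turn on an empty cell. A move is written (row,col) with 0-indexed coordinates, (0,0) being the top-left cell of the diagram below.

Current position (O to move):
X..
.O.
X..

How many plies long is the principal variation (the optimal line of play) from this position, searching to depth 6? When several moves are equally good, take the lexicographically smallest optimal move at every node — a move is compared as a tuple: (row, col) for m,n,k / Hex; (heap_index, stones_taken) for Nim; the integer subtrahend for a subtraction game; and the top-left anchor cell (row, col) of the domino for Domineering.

p1 O@[X../.O./X..]: (0,1)[XO./.O./X..]-1 (0,2)[X.O/.O./X..]-1 (1,0)[X../OO./X..]+1* (1,2)[X../.OO/X..]-1 (2,1)[X../.O./XO.]-1 (2,2)[X../.O./X.O]-1
p2 X@[X../OO./X..]: (0,1)[XX./OO./X..]-1* (0,2)[X.X/OO./X..]-1 (1,2)[X../OOX/X..]-1 (2,1)[X../OO./XX.]-1 (2,2)[X../OO./X.X]-1
p3 O@[XX./OO./X..]: (0,2)[XXO/OO./X..]+1* (1,2)[XX./OOO/X..]+1 (2,1)[XX./OO./XO.]+1 (2,2)[XX./OO./X.O]+1
p4 X@[XXO/OO./X..] terminal -1; root [X../.O./X..] d6

PV length from [X../.O./X..]: 3 plies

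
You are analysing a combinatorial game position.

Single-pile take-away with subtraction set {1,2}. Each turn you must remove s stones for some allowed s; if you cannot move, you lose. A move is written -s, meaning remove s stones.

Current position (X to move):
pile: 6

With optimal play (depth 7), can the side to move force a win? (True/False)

X winning at [6]: False

p1 X@[6]: -1[5]-1* -2[4]-1
p2 O@[5]: -1[4]-1 -2[3]+1*
p3 X@[3]: -1[2]-1* -2[1]-1
p4 O@[2]: -1[1]-1 -2[0]+1*
p5 X@[0] terminal -1; root [6] d7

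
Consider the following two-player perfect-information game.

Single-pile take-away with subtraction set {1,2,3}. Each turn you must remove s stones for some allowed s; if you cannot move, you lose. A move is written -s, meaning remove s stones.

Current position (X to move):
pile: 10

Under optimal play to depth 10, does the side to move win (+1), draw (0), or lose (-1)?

[10] X move#1: -1:-1/9, -2:+1/8*, -3:-1/7
[8] O move#2: -1:-1/7*, -2:-1/6, -3:-1/5
[7] X move#3: -1:-1/6, -2:-1/5, -3:+1/4*
[4] O move#4: -1:-1/3*, -2:-1/2, -3:-1/1
[3] X move#5: -1:-1/2, -2:-1/1, -3:+1/0*
[0] end (terminal -1, O#6); searched 10 to 10

value(10, X) = +1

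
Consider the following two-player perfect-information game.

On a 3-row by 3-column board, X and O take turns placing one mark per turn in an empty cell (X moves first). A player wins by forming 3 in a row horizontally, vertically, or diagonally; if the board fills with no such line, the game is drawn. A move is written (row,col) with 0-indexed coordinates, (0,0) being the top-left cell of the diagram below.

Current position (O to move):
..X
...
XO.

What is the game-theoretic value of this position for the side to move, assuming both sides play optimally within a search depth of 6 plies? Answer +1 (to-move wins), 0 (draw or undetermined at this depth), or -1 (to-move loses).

value(..X/.../XO., O) = 0

p1 O@[..X/.../XO.]: (0,0)[O.X/.../XO.]-1 (0,1)[.OX/.../XO.]-1 (1,0)[..X/O../XO.]-1 (1,1)[..X/.O./XO.]+0* (1,2)[..X/..O/XO.]-1 (2,2)[..X/.../XOO]-1
p2 X@[..X/.O./XO.]: (0,0)[X.X/.O./XO.]-1 (0,1)[.XX/.O./XO.]+0* (1,0)[..X/XO./XO.]-1 (1,2)[..X/.OX/XO.]-1 (2,2)[..X/.O./XOX]-1
p3 O@[.XX/.O./XO.]: (0,0)[OXX/.O./XO.]+0* (1,0)[.XX/OO./XO.]-1 (1,2)[.XX/.OO/XO.]-1 (2,2)[.XX/.O./XOO]-1
p4 X@[OXX/.O./XO.]: (1,0)[OXX/XO./XO.]-1 (1,2)[OXX/.OX/XO.]-1 (2,2)[OXX/.O./XOX]+0*
p5 O@[OXX/.O./XOX]: (1,0)[OXX/OO./XOX]-1 (1,2)[OXX/.OO/XOX]+0*
p6 X@[OXX/.OO/XOX]: (1,0)[OXX/XOO/XOX]+0*
p7 O@[OXX/XOO/XOX] terminal +0; root [..X/.../XO.] d6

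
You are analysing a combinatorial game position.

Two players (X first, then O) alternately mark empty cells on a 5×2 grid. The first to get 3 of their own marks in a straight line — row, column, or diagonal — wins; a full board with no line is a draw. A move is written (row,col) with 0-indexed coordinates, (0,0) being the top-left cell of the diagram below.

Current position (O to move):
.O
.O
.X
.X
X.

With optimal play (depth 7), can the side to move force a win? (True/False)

O winning at [.O/.O/.X/.X/X.]: False

p1 O@[.O/.O/.X/.X/X.]: (0,0)[OO/.O/.X/.X/X.]-1 (1,0)[.O/OO/.X/.X/X.]-1 (2,0)[.O/.O/OX/.X/X.]-1 (3,0)[.O/.O/.X/OX/X.]-1 (4,1)[.O/.O/.X/.X/XO]+0*
p2 X@[.O/.O/.X/.X/XO]: (0,0)[XO/.O/.X/.X/XO]+0* (1,0)[.O/XO/.X/.X/XO]+0 (2,0)[.O/.O/XX/.X/XO]+0 (3,0)[.O/.O/.X/XX/XO]+0
p3 O@[XO/.O/.X/.X/XO]: (1,0)[XO/OO/.X/.X/XO]+0* (2,0)[XO/.O/OX/.X/XO]+0 (3,0)[XO/.O/.X/OX/XO]+0
p4 X@[XO/OO/.X/.X/XO]: (2,0)[XO/OO/XX/.X/XO]+0* (3,0)[XO/OO/.X/XX/XO]+0
p5 O@[XO/OO/XX/.X/XO]: (3,0)[XO/OO/XX/OX/XO]+0*
p6 X@[XO/OO/XX/OX/XO] terminal +0; root [.O/.O/.X/.X/X.] d7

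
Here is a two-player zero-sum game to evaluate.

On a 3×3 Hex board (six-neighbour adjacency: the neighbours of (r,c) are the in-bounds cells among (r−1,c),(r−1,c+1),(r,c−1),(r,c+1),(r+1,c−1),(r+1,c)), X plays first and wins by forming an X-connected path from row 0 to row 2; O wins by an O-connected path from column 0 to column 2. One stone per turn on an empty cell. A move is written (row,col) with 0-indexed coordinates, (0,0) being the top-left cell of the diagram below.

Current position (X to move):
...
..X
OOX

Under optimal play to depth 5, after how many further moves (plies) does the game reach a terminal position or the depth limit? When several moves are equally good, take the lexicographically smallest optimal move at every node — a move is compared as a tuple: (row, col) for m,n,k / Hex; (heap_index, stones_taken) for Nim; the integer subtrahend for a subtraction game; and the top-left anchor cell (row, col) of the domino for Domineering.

PV length from [.../..X/OOX]: 3 plies

[.../..X/OOX] X move#1: (0,0):+1/X../..X/OOX*, (0,1):+1/.X./..X/OOX, (0,2):+1/..X/..X/OOX, (1,0):+1/.../X.X/OOX, (1,1):+1/.../.XX/OOX
[X../..X/OOX] O move#2: (0,1):-1/XO./..X/OOX*, (0,2):-1/X.O/..X/OOX, (1,0):-1/X../O.X/OOX, (1,1):-1/X../.OX/OOX
[XO./..X/OOX] X move#3: (0,2):+1/XOX/..X/OOX*, (1,0):+1/XO./X.X/OOX, (1,1):+1/XO./.XX/OOX
[XOX/..X/OOX] end (terminal -1, O#4); searched .../..X/OOX to 5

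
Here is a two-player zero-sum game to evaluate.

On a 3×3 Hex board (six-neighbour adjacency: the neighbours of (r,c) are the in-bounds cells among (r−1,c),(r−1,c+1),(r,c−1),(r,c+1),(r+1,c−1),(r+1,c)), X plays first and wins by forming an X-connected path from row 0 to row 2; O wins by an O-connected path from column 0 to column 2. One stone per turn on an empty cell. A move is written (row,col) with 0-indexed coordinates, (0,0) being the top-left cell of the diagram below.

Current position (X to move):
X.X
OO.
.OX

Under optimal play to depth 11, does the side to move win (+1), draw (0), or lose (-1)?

value(X.X/OO./.OX, X) = +1

p1 X@[X.X/OO./.OX]: (0,1)[XXX/OO./.OX]-1 (1,2)[X.X/OOX/.OX]+1* (2,0)[X.X/OO./XOX]-1
p2 O@[X.X/OOX/.OX] terminal -1; root [X.X/OO./.OX] d11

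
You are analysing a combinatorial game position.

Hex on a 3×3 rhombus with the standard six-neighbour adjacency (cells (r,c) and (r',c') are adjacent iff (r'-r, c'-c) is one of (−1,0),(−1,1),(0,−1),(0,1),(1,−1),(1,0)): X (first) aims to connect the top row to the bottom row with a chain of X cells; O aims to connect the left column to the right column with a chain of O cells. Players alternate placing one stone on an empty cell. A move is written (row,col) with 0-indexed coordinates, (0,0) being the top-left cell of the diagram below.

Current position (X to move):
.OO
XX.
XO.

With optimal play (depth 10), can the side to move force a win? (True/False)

X winning at [.OO/XX./XO.]: True

[.OO/XX./XO.] X move#1: (0,0):+1/XOO/XX./XO.*, (1,2):-1/.OO/XXX/XO., (2,2):-1/.OO/XX./XOX
[XOO/XX./XO.] end (terminal -1, O#2); searched .OO/XX./XO. to 10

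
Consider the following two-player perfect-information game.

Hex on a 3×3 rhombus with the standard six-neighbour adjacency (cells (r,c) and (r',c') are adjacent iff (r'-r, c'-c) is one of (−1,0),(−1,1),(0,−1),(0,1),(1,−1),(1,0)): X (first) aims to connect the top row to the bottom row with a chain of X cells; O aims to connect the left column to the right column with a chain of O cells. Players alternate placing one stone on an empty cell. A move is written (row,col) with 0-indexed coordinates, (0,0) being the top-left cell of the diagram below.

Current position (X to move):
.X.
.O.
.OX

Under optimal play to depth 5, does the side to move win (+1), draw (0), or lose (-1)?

value(.X./.O./.OX, X) = -1

[.X./.O./.OX] X move#1: (0,0):-1/XX./.O./.OX*, (0,2):-1/.XX/.O./.OX, (1,0):-1/.X./XO./.OX, (1,2):-1/.X./.OX/.OX, (2,0):-1/.X./.O./XOX
[XX./.O./.OX] O move#2: (0,2):+1/XXO/.O./.OX*, (1,0):+1/XX./OO./.OX, (1,2):+1/XX./.OO/.OX, (2,0):+1/XX./.O./OOX
[XXO/.O./.OX] X move#3: (1,0):-1/XXO/XO./.OX*, (1,2):-1/XXO/.OX/.OX, (2,0):-1/XXO/.O./XOX
[XXO/XO./.OX] O move#4: (1,2):-1/XXO/XOO/.OX, (2,0):+1/XXO/XO./OOX*
[XXO/XO./OOX] end (terminal -1, X#5); searched .X./.O./.OX to 5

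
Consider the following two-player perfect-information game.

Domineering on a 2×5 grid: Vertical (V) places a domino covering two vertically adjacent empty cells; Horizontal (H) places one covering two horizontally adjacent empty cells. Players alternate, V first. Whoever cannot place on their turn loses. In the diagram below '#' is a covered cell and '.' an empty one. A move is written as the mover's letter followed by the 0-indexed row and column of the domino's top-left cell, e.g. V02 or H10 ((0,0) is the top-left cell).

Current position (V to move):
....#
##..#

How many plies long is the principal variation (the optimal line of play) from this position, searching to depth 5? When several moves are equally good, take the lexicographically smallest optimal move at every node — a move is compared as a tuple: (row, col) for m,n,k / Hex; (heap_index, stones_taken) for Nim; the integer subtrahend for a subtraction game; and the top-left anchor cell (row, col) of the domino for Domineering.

[....#/##..#] V move#1: V02:+1/..#.#/###.#*, V03:-1/...##/##.##
[..#.#/###.#] H move#2: H00:-1/###.#/###.#*
[###.#/###.#] V move#3: V03:+1/#####/#####*
[#####/#####] end (terminal -1, H#4); searched ....#/##..# to 5

PV length from [....#/##..#]: 3 plies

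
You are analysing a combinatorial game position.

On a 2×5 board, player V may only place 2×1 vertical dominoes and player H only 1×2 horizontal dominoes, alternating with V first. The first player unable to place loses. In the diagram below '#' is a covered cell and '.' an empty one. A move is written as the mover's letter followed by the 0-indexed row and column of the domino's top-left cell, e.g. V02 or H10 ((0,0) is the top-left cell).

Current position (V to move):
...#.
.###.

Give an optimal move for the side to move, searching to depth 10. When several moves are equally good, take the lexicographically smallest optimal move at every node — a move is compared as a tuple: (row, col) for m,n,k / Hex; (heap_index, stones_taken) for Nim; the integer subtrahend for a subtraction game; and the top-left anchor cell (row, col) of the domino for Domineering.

[...#./.###.] V move#1: V00:+1/#..#./####.*, V04:-1/...##/.####
[#..#./####.] H move#2: H01:-1/####./####.*
[####./####.] V move#3: V04:+1/#####/#####*
[#####/#####] end (terminal -1, H#4); searched ...#./.###. to 10

V's best at [...#./.###.]: V00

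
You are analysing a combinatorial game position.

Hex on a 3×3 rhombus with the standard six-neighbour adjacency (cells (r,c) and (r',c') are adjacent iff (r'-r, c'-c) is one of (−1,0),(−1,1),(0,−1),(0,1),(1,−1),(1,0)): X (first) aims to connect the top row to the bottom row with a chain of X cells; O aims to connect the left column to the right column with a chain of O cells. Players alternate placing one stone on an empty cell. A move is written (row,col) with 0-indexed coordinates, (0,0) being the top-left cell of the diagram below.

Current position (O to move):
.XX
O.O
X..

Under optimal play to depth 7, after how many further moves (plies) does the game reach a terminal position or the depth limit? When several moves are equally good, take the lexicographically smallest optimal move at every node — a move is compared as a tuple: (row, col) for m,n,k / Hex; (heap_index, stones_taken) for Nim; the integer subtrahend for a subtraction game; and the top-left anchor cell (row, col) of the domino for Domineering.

p1 O@[.XX/O.O/X..]: (0,0)[OXX/O.O/X..]-1 (1,1)[.XX/OOO/X..]+1* (2,1)[.XX/O.O/XO.]-1 (2,2)[.XX/O.O/X.O]-1
p2 X@[.XX/OOO/X..] terminal -1; root [.XX/O.O/X..] d7

PV length from [.XX/O.O/X..]: 1 ply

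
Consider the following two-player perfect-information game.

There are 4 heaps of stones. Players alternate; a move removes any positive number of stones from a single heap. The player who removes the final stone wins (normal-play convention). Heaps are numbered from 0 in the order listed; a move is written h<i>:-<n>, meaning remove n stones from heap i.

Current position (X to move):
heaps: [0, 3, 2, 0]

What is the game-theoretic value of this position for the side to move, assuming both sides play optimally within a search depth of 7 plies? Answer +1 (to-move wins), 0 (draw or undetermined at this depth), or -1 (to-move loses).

p1 X@[(0,3,2,0)]: h1:-1[(0,2,2,0)]+1* h1:-2[(0,1,2,0)]-1 h1:-3[(0,0,2,0)]-1 h2:-1[(0,3,1,0)]-1 h2:-2[(0,3,0,0)]-1
p2 O@[(0,2,2,0)]: h1:-1[(0,1,2,0)]-1* h1:-2[(0,0,2,0)]-1 h2:-1[(0,2,1,0)]-1 h2:-2[(0,2,0,0)]-1
p3 X@[(0,1,2,0)]: h1:-1[(0,0,2,0)]-1 h2:-1[(0,1,1,0)]+1* h2:-2[(0,1,0,0)]-1
p4 O@[(0,1,1,0)]: h1:-1[(0,0,1,0)]-1* h2:-1[(0,1,0,0)]-1
p5 X@[(0,0,1,0)]: h2:-1[(0,0,0,0)]+1*
p6 O@[(0,0,0,0)] terminal -1; root [(0,3,2,0)] d7

value((0,3,2,0), X) = +1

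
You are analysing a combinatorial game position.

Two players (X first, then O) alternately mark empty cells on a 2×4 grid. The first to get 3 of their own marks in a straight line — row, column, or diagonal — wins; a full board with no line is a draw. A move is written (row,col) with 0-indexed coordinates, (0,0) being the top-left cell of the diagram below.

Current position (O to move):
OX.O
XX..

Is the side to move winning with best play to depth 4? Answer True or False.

ply 1, O at OX.O/XX.. | (0,2)=-1→OXOO/XX..; (1,2)=+0→OX.O/XXO.*; (1,3)=-1→OX.O/XX.O
ply 2, X at OX.O/XXO. | (0,2)=+0→OXXO/XXO.*; (1,3)=+0→OX.O/XXOX
ply 3, O at OXXO/XXO. | (1,3)=+0→OXXO/XXOO*
ply 4: OXXO/XXOO is terminal +0 (X); from OX.O/XX.. depth 4

O winning at [OX.O/XX..]: False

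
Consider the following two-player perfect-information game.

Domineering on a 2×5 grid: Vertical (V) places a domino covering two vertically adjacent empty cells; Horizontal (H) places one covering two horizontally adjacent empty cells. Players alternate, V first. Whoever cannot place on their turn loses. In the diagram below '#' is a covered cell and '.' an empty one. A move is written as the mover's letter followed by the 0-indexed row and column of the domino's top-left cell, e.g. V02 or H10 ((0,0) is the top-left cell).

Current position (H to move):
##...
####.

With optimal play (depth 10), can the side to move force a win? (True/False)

H winning at [##.../####.]: True

[##.../####.] H move#1: H02:-1/####./####., H03:+1/##.##/####.*
[##.##/####.] end (terminal -1, V#2); searched ##.../####. to 10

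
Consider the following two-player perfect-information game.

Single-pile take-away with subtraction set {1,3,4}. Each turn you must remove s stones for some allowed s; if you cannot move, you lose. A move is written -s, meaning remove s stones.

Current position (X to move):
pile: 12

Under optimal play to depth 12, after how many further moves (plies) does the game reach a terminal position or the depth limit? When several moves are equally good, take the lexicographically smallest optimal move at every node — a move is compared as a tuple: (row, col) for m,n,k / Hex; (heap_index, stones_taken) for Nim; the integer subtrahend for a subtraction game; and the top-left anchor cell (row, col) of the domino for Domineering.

PV length from [12]: 7 plies

p1 X@[12]: -1[11]-1 -3[9]+1* -4[8]-1
p2 O@[9]: -1[8]-1* -3[6]-1 -4[5]-1
p3 X@[8]: -1[7]+1* -3[5]-1 -4[4]-1
p4 O@[7]: -1[6]-1* -3[4]-1 -4[3]-1
p5 X@[6]: -1[5]-1 -3[3]-1 -4[2]+1*
p6 O@[2]: -1[1]-1*
p7 X@[1]: -1[0]+1*
p8 O@[0] terminal -1; root [12] d12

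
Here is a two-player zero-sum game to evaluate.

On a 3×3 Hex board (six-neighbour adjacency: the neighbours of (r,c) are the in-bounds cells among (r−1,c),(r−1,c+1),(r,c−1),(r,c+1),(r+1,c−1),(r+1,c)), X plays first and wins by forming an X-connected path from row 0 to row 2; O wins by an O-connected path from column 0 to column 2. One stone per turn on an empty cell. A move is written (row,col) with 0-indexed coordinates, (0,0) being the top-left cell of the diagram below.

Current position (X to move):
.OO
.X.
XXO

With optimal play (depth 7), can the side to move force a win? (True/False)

X winning at [.OO/.X./XXO]: False

ply 1, X at .OO/.X./XXO | (0,0)=-1→XOO/.X./XXO*; (1,0)=-1→.OO/XX./XXO; (1,2)=-1→.OO/.XX/XXO
ply 2, O at XOO/.X./XXO | (1,0)=+1→XOO/OX./XXO*; (1,2)=-1→XOO/.XO/XXO
ply 3: XOO/OX./XXO is terminal -1 (X); from .OO/.X./XXO depth 7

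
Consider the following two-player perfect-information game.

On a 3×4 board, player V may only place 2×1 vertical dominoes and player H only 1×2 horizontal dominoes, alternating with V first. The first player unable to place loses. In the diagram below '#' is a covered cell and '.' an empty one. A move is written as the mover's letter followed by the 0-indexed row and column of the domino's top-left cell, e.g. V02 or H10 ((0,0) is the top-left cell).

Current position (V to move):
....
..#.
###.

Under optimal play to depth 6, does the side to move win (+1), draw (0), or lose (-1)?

[..../..#./###.] V move#1: V00:+1/#.../#.#./###.*, V01:+1/.#../.##./###., V03:-1/...#/..##/###., V13:-1/..../..##/####
[#.../#.#./###.] H move#2: H01:-1/###./#.#./###.*, H02:-1/#.##/#.#./###.
[###./#.#./###.] V move#3: V03:+1/####/#.##/###.*, V13:+1/###./#.##/####
[####/#.##/###.] end (terminal -1, H#4); searched ..../..#./###. to 6

value(..../..#./###., V) = +1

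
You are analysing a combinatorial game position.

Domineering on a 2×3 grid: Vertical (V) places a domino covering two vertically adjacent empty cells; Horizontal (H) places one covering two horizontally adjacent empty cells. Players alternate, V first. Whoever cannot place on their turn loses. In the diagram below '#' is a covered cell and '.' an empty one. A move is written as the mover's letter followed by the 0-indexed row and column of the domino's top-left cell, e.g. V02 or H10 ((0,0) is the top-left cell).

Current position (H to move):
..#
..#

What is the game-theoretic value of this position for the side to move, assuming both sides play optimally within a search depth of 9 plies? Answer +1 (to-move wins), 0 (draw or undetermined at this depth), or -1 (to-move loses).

p1 H@[..#/..#]: H00[###/..#]+1* H10[..#/###]+1
p2 V@[###/..#] terminal -1; root [..#/..#] d9

value(..#/..#, H) = +1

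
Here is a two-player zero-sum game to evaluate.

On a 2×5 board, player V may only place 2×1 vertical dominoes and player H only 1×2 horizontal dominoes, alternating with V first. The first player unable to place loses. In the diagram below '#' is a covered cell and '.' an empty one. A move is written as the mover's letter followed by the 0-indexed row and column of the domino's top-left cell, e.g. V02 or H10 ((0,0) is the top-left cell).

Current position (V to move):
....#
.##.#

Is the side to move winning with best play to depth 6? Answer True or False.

p1 V@[....#/.##.#]: V00[#...#/###.#]-1* V03[...##/.####]-1
p2 H@[#...#/###.#]: H01[###.#/###.#]-1 H02[#.###/###.#]+1*
p3 V@[#.###/###.#] terminal -1; root [....#/.##.#] d6

V winning at [....#/.##.#]: False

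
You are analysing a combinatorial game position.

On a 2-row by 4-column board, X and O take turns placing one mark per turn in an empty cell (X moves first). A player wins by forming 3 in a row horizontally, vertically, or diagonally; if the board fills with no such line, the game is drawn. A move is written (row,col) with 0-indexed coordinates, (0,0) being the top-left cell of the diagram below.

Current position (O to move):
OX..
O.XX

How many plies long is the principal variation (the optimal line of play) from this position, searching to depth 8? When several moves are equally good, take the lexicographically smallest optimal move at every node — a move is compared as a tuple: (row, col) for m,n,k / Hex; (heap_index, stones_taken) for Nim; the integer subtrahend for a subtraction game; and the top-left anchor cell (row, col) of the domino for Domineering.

p1 O@[OX../O.XX]: (0,2)[OXO./O.XX]-1 (0,3)[OX.O/O.XX]-1 (1,1)[OX../OOXX]+0*
p2 X@[OX../OOXX]: (0,2)[OXX./OOXX]+0* (0,3)[OX.X/OOXX]+0
p3 O@[OXX./OOXX]: (0,3)[OXXO/OOXX]+0*
p4 X@[OXXO/OOXX] terminal +0; root [OX../O.XX] d8

PV length from [OX../O.XX]: 3 plies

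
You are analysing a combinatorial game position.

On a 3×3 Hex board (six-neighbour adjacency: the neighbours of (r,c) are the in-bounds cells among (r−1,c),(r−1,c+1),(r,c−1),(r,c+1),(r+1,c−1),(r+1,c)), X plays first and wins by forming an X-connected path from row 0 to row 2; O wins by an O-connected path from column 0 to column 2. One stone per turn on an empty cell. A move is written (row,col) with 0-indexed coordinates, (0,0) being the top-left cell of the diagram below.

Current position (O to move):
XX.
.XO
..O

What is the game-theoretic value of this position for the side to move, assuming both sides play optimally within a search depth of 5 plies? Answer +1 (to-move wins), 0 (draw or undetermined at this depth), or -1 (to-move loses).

[XX./.XO/..O] O move#1: (0,2):-1/XXO/.XO/..O*, (1,0):-1/XX./OXO/..O, (2,0):-1/XX./.XO/O.O, (2,1):-1/XX./.XO/.OO
[XXO/.XO/..O] X move#2: (1,0):+1/XXO/XXO/..O*, (2,0):+1/XXO/.XO/X.O, (2,1):+1/XXO/.XO/.XO
[XXO/XXO/..O] O move#3: (2,0):-1/XXO/XXO/O.O*, (2,1):-1/XXO/XXO/.OO
[XXO/XXO/O.O] X move#4: (2,1):+1/XXO/XXO/OXO*
[XXO/XXO/OXO] end (terminal -1, O#5); searched XX./.XO/..O to 5

value(XX./.XO/..O, O) = -1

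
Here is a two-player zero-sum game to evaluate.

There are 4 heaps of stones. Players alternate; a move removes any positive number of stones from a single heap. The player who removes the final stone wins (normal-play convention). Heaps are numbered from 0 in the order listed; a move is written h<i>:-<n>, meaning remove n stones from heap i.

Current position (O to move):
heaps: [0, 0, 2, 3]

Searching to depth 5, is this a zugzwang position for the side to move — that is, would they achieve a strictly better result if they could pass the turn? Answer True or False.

zugzwang((0,0,2,3), O) = False

[(0,0,2,3)] O move#1: h2:-1:-1/(0,0,1,3), h2:-2:-1/(0,0,0,3), h3:-1:+1/(0,0,2,2)*, h3:-2:-1/(0,0,2,1), h3:-3:-1/(0,0,2,0)
[(0,0,2,2)] X move#2: h2:-1:-1/(0,0,1,2)*, h2:-2:-1/(0,0,0,2), h3:-1:-1/(0,0,2,1), h3:-2:-1/(0,0,2,0)
[(0,0,1,2)] O move#3: h2:-1:-1/(0,0,0,2), h3:-1:+1/(0,0,1,1)*, h3:-2:-1/(0,0,1,0)
[(0,0,1,1)] X move#4: h2:-1:-1/(0,0,0,1)*, h3:-1:-1/(0,0,1,0)
[(0,0,0,1)] O move#5: h3:-1:+1/(0,0,0,0)*
[(0,0,0,0)] end (terminal -1, X#6); searched (0,0,2,3) to 5
suppose O passes — search the same position with X to move:
pass> [(0,0,2,3)] X move#1: h2:-1:-1/(0,0,1,3), h2:-2:-1/(0,0,0,3), h3:-1:+1/(0,0,2,2)*, h3:-2:-1/(0,0,2,1), h3:-3:-1/(0,0,2,0)
pass> [(0,0,2,2)] O move#2: h2:-1:-1/(0,0,1,2)*, h2:-2:-1/(0,0,0,2), h3:-1:-1/(0,0,2,1), h3:-2:-1/(0,0,2,0)
pass> [(0,0,1,2)] X move#3: h2:-1:-1/(0,0,0,2), h3:-1:+1/(0,0,1,1)*, h3:-2:-1/(0,0,1,0)
pass> [(0,0,1,1)] O move#4: h2:-1:-1/(0,0,0,1)*, h3:-1:-1/(0,0,1,0)
pass> [(0,0,0,1)] X move#5: h3:-1:+1/(0,0,0,0)*
pass> [(0,0,0,0)] end (terminal -1, O#6); searched (0,0,2,3) to 5
for O: play +1, pass -1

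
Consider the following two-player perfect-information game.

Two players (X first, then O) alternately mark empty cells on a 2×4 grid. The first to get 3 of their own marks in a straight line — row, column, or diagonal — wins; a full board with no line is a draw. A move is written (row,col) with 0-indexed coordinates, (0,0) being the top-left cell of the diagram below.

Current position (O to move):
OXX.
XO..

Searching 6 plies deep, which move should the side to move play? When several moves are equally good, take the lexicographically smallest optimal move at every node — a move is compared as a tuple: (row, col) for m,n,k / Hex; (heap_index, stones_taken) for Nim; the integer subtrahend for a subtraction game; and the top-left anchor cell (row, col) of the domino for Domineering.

ply 1, O at OXX./XO.. | (0,3)=+0→OXXO/XO..*; (1,2)=-1→OXX./XOO.; (1,3)=-1→OXX./XO.O
ply 2, X at OXXO/XO.. | (1,2)=+0→OXXO/XOX.*; (1,3)=+0→OXXO/XO.X
ply 3, O at OXXO/XOX. | (1,3)=+0→OXXO/XOXO*
ply 4: OXXO/XOXO is terminal +0 (X); from OXX./XO.. depth 6

O's best at [OXX./XO..]: (0,3)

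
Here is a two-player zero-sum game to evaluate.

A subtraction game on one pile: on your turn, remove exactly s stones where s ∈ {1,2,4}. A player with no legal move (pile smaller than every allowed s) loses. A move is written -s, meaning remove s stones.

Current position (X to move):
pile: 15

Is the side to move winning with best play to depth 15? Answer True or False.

X winning at [15]: False

p1 X@[15]: -1[14]-1* -2[13]-1 -4[11]-1
p2 O@[14]: -1[13]-1 -2[12]+1* -4[10]-1
p3 X@[12]: -1[11]-1* -2[10]-1 -4[8]-1
p4 O@[11]: -1[10]-1 -2[9]+1* -4[7]-1
p5 X@[9]: -1[8]-1* -2[7]-1 -4[5]-1
p6 O@[8]: -1[7]-1 -2[6]+1* -4[4]-1
p7 X@[6]: -1[5]-1* -2[4]-1 -4[2]-1
p8 O@[5]: -1[4]-1 -2[3]+1* -4[1]-1
p9 X@[3]: -1[2]-1* -2[1]-1
p10 O@[2]: -1[1]-1 -2[0]+1*
p11 X@[0] terminal -1; root [15] d15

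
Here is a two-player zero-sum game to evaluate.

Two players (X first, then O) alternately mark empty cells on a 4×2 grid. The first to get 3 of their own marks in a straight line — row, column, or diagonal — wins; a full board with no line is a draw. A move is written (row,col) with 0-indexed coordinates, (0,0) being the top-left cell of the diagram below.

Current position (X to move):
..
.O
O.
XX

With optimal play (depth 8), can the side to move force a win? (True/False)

X winning at [../.O/O./XX]: False

[../.O/O./XX] X move#1: (0,0):+0/X./.O/O./XX*, (0,1):+0/.X/.O/O./XX, (1,0):+0/../XO/O./XX, (2,1):+0/../.O/OX/XX
[X./.O/O./XX] O move#2: (0,1):+0/XO/.O/O./XX*, (1,0):+0/X./OO/O./XX, (2,1):+0/X./.O/OO/XX
[XO/.O/O./XX] X move#3: (1,0):-1/XO/XO/O./XX, (2,1):+0/XO/.O/OX/XX*
[XO/.O/OX/XX] O move#4: (1,0):+0/XO/OO/OX/XX*
[XO/OO/OX/XX] end (terminal +0, X#5); searched ../.O/O./XX to 8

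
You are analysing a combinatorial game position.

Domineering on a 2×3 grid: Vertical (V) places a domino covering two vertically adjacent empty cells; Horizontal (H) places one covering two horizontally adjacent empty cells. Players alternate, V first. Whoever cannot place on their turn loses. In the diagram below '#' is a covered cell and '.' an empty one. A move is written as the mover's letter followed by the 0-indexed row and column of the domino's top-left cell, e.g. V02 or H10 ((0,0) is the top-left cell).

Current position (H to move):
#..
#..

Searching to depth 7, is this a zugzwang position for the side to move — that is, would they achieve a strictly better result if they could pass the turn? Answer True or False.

[#../#..] H move#1: H01:+1/###/#..*, H11:+1/#../###
[###/#..] end (terminal -1, V#2); searched #../#.. to 7
pass branch (V moves first from the same position):
  | [#../#..] V move#1: V01:+1/##./##.*, V02:+1/#.#/#.#
  | [##./##.] end (terminal -1, H#2); searched #../#.. to 7
H moving scores +1; H passing scores -1

zugzwang(#../#.., H) = False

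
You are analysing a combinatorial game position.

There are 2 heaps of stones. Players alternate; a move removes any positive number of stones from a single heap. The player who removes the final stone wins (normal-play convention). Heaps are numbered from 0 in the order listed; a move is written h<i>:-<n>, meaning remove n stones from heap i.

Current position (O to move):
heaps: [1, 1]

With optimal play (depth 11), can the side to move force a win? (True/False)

O winning at [(1,1)]: False

ply 1, O at (1,1) | h0:-1=-1→(0,1)*; h1:-1=-1→(1,0)
ply 2, X at (0,1) | h1:-1=+1→(0,0)*
ply 3: (0,0) is terminal -1 (O); from (1,1) depth 11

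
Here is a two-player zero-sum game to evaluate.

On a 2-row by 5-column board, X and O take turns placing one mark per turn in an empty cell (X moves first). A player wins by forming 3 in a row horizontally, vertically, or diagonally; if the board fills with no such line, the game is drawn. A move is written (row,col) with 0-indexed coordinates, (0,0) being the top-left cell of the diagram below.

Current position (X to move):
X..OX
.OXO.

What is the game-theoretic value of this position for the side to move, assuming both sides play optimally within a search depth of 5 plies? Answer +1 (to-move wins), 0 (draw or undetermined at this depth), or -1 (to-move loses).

ply 1, X at X..OX/.OXO. | (0,1)=+0→XX.OX/.OXO.*; (0,2)=+0→X.XOX/.OXO.; (1,0)=+0→X..OX/XOXO.; (1,4)=+0→X..OX/.OXOX
ply 2, O at XX.OX/.OXO. | (0,2)=+0→XXOOX/.OXO.*; (1,0)=-1→XX.OX/OOXO.; (1,4)=-1→XX.OX/.OXOO
ply 3, X at XXOOX/.OXO. | (1,0)=+0→XXOOX/XOXO.*; (1,4)=+0→XXOOX/.OXOX
ply 4, O at XXOOX/XOXO. | (1,4)=+0→XXOOX/XOXOO*
ply 5: XXOOX/XOXOO is terminal +0 (X); from X..OX/.OXO. depth 5

value(X..OX/.OXO., X) = 0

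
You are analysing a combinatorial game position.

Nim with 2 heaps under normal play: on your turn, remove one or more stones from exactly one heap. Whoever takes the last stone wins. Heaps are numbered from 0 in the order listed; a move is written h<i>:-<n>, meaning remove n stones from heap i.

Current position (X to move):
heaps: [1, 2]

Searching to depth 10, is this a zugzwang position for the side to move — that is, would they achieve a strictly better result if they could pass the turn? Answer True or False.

[(1,2)] X move#1: h0:-1:-1/(0,2), h1:-1:+1/(1,1)*, h1:-2:-1/(1,0)
[(1,1)] O move#2: h0:-1:-1/(0,1)*, h1:-1:-1/(1,0)
[(0,1)] X move#3: h1:-1:+1/(0,0)*
[(0,0)] end (terminal -1, O#4); searched (1,2) to 10
pass branch (O moves first from the same position):
  | [(1,2)] O move#1: h0:-1:-1/(0,2), h1:-1:+1/(1,1)*, h1:-2:-1/(1,0)
  | [(1,1)] X move#2: h0:-1:-1/(0,1)*, h1:-1:-1/(1,0)
  | [(0,1)] O move#3: h1:-1:+1/(0,0)*
  | [(0,0)] end (terminal -1, X#4); searched (1,2) to 10
X moving scores +1; X passing scores -1

zugzwang((1,2), X) = False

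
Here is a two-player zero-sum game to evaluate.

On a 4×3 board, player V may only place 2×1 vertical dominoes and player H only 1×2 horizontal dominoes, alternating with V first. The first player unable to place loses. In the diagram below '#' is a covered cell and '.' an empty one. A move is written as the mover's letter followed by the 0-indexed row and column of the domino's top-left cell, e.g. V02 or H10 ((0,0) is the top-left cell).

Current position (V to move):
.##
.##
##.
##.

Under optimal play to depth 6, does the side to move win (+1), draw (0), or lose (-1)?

value(.##/.##/##./##., V) = +1

[.##/.##/##./##.] V move#1: V00:+1/###/###/##./##.*, V22:+1/.##/.##/###/###
[###/###/##./##.] end (terminal -1, H#2); searched .##/.##/##./##. to 6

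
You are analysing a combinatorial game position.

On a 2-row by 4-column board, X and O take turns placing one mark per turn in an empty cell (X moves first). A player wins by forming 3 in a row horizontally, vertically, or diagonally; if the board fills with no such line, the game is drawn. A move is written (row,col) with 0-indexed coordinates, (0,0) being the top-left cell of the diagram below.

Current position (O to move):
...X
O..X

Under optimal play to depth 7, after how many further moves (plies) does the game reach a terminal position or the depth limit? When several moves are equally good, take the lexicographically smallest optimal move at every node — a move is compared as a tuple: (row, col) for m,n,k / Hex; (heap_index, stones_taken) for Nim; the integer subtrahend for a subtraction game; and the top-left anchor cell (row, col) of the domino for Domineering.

ply 1, O at ...X/O..X | (0,0)=+0→O..X/O..X*; (0,1)=+0→.O.X/O..X; (0,2)=+0→..OX/O..X; (1,1)=+0→...X/OO.X; (1,2)=+0→...X/O.OX
ply 2, X at O..X/O..X | (0,1)=+0→OX.X/O..X*; (0,2)=+0→O.XX/O..X; (1,1)=+0→O..X/OX.X; (1,2)=+0→O..X/O.XX
ply 3, O at OX.X/O..X | (0,2)=+0→OXOX/O..X*; (1,1)=-1→OX.X/OO.X; (1,2)=-1→OX.X/O.OX
ply 4, X at OXOX/O..X | (1,1)=+0→OXOX/OX.X*; (1,2)=+0→OXOX/O.XX
ply 5, O at OXOX/OX.X | (1,2)=+0→OXOX/OXOX*
ply 6: OXOX/OXOX is terminal +0 (X); from ...X/O..X depth 7

PV length from [...X/O..X]: 5 plies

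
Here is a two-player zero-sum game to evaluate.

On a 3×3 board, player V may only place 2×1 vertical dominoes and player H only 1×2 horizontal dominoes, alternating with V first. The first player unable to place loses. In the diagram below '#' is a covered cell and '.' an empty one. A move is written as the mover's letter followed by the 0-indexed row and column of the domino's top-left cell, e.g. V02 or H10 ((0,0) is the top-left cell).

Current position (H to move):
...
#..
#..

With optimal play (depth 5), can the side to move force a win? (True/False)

ply 1, H at .../#../#.. | H00=-1→##./#../#..; H01=-1→.##/#../#..; H11=+1→.../###/#..*; H21=-1→.../#../###
ply 2: .../###/#.. is terminal -1 (V); from .../#../#.. depth 5

H winning at [.../#../#..]: True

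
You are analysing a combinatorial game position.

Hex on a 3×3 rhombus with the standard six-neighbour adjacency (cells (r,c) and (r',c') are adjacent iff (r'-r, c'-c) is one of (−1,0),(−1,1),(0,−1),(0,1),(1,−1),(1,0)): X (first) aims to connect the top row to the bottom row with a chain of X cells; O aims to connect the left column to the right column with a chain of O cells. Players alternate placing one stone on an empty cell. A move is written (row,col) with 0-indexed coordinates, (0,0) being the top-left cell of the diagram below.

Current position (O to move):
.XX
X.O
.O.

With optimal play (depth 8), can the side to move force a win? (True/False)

[.XX/X.O/.O.] O move#1: (0,0):-1/OXX/X.O/.O., (1,1):-1/.XX/XOO/.O., (2,0):+1/.XX/X.O/OO.*, (2,2):-1/.XX/X.O/.OO
[.XX/X.O/OO.] end (terminal -1, X#2); searched .XX/X.O/.O. to 8

O winning at [.XX/X.O/.O.]: True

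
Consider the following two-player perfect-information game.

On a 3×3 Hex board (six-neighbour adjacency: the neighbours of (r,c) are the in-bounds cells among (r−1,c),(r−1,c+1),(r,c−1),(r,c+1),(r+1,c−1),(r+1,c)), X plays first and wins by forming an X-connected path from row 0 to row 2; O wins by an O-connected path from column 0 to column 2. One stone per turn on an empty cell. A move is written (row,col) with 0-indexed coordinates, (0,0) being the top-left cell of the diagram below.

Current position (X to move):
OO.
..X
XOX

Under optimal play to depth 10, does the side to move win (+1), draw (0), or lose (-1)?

value(OO./..X/XOX, X) = +1

p1 X@[OO./..X/XOX]: (0,2)[OOX/..X/XOX]+1* (1,0)[OO./X.X/XOX]-1 (1,1)[OO./.XX/XOX]-1
p2 O@[OOX/..X/XOX] terminal -1; root [OO./..X/XOX] d10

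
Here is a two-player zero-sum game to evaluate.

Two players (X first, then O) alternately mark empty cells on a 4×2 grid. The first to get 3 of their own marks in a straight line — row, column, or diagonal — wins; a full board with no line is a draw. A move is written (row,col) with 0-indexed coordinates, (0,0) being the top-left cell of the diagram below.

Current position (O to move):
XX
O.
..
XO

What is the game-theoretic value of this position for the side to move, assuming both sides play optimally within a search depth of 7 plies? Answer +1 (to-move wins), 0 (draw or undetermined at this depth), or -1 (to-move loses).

p1 O@[XX/O./../XO]: (1,1)[XX/OO/../XO]+0* (2,0)[XX/O./O./XO]+0 (2,1)[XX/O./.O/XO]+0
p2 X@[XX/OO/../XO]: (2,0)[XX/OO/X./XO]-1 (2,1)[XX/OO/.X/XO]+0*
p3 O@[XX/OO/.X/XO]: (2,0)[XX/OO/OX/XO]+0*
p4 X@[XX/OO/OX/XO] terminal +0; root [XX/O./../XO] d7

value(XX/O./../XO, O) = 0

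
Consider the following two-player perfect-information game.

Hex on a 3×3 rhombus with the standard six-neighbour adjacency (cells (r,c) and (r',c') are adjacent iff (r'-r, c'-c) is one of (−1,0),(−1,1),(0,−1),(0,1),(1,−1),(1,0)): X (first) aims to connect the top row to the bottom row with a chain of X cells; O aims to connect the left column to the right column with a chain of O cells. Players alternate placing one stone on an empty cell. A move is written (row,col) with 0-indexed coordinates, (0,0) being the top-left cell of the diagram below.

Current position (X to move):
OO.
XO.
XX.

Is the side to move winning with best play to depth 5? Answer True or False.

X winning at [OO./XO./XX.]: False

p1 X@[OO./XO./XX.]: (0,2)[OOX/XO./XX.]-1* (1,2)[OO./XOX/XX.]-1 (2,2)[OO./XO./XXX]-1
p2 O@[OOX/XO./XX.]: (1,2)[OOX/XOO/XX.]+1* (2,2)[OOX/XO./XXO]-1
p3 X@[OOX/XOO/XX.] terminal -1; root [OO./XO./XX.] d5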